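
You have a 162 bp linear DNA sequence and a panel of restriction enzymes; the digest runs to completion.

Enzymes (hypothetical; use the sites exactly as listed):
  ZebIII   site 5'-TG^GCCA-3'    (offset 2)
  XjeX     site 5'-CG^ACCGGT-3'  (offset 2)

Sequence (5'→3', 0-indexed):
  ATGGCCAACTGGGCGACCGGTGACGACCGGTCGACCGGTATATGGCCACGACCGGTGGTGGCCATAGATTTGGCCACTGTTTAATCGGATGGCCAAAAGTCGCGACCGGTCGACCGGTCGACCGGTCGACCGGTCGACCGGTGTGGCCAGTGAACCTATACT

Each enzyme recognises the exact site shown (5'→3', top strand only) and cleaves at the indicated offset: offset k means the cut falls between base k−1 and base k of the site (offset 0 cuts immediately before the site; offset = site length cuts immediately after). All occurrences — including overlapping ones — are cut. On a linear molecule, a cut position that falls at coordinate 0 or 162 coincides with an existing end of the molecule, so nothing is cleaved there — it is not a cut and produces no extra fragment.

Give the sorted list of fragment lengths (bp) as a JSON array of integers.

[3,6,8,8,8,8,8,9,10,10,11,12,12,13,17,19]

Scan for sites:
  ZebIII TGGCCA/2: at [1, 42, 58, 70, 89, 143] ⇒ [3, 44, 60, 72, 91, 145]
  XjeX CGACCGGT/2: at [13, 23, 31, 48, 102, 110, 118, 126, 134] ⇒ [15, 25, 33, 50, 104, 112, 120, 128, 136]

Pooled cuts: [3, 15, 25, 33, 44, 50, 60, 72, 91, 104, 112, 120, 128, 136, 145]

Fragment lengths:
  [0,3): 3 bp
  [3,15): 12 bp
  [15,25): 10 bp
  [25,33): 8 bp
  [33,44): 11 bp
  [44,50): 6 bp
  [50,60): 10 bp
  [60,72): 12 bp
  [72,91): 19 bp
  [91,104): 13 bp
  [104,112): 8 bp
  [112,120): 8 bp
  [120,128): 8 bp
  [128,136): 8 bp
  [136,145): 9 bp
  [145,162): 17 bp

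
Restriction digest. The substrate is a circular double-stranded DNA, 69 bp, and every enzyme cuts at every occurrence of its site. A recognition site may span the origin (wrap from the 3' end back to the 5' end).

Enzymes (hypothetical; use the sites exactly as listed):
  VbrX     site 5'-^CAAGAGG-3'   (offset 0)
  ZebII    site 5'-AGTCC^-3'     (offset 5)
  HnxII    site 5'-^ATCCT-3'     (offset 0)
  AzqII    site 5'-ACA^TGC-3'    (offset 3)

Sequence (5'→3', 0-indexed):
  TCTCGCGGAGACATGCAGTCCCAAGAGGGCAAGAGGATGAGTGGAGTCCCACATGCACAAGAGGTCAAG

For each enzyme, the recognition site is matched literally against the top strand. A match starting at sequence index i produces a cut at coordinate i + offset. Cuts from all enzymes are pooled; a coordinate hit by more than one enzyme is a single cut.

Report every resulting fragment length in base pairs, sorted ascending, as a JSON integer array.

[4,4,8,8,20,25]

Scan for sites:
  VbrX (CAAGAGG, off=0): starts [21, 29, 57] → cuts [21, 29, 57]
  ZebII (AGTCC, off=5): starts [16, 44] → cuts [21, 49]
  HnxII (ATCCT, off=0): no sites
  AzqII (ACATGC, off=3): starts [10, 50] → cuts [13, 53]

Pooled cuts: [13, 21, 29, 49, 53, 57]

Fragment lengths:
  13→21: 8 bp
  21→29: 8 bp
  29→49: 20 bp
  49→53: 4 bp
  53→57: 4 bp
  57→13 (wrap): 69-57+13 = 25 bp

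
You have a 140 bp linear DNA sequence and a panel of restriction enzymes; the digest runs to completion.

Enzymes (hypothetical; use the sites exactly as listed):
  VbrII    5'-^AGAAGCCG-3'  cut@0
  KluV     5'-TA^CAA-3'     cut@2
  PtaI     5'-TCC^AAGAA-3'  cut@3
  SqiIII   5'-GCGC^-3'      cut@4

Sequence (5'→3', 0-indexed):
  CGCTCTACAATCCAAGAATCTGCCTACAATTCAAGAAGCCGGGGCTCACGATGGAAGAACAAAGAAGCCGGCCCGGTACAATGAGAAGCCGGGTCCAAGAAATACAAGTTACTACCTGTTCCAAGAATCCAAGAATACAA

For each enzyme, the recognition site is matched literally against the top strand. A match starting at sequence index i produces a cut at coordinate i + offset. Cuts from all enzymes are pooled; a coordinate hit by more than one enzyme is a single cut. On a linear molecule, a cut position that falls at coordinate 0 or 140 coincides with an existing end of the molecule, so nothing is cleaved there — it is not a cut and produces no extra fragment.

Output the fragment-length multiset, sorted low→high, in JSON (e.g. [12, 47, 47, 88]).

[3,5,6,7,7,7,8,8,13,13,16,18,29]

Per-enzyme occurrences:
  VbrII (AGAAGCCG, off=0): starts [33, 62, 83] → cuts [33, 62, 83]
  KluV (TACAA, off=2): starts [5, 24, 76, 102, 135] → cuts [7, 26, 78, 104, 137]
  PtaI (TCCAAGAA, off=3): starts [10, 93, 119, 127] → cuts [13, 96, 122, 130]
  SqiIII (GCGC, off=4): no sites

All cut coordinates (distinct, sorted): [7, 13, 26, 33, 62, 78, 83, 96, 104, 122, 130, 137]

Fragment lengths:
  [0,7): 7 bp
  [7,13): 6 bp
  [13,26): 13 bp
  [26,33): 7 bp
  [33,62): 29 bp
  [62,78): 16 bp
  [78,83): 5 bp
  [83,96): 13 bp
  [96,104): 8 bp
  [104,122): 18 bp
  [122,130): 8 bp
  [130,137): 7 bp
  [137,140): 3 bp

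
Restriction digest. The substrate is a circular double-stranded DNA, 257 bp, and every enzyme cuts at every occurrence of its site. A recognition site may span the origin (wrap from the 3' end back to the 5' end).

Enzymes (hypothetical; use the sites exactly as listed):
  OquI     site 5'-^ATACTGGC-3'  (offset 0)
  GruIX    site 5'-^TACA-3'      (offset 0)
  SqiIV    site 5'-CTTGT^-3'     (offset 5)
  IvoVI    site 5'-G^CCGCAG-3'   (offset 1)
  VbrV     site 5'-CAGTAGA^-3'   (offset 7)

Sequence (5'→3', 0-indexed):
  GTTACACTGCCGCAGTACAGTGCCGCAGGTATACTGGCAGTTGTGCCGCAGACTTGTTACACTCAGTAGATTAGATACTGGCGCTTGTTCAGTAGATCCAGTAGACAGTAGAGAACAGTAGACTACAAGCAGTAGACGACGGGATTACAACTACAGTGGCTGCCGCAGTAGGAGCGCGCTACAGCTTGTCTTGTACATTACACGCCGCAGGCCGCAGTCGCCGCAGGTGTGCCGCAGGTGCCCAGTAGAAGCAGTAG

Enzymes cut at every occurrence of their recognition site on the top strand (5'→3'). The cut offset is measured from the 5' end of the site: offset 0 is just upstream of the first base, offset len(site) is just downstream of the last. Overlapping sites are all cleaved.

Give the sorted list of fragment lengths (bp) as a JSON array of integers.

[1,1,4,4,4,6,6,6,7,7,7,7,8,8,9,9,9,10,10,10,11,11,12,13,13,14,15,17,18]

Per-enzyme occurrences:
  OquI (ATACTGGC, off=0): starts [30, 74] → cuts [30, 74]
  GruIX (TACA, off=0): starts [2, 15, 57, 123, 145, 151, 179, 193, 198] → cuts [2, 15, 57, 123, 145, 151, 179, 193, 198]
  SqiIV (CTTGT, off=5): starts [52, 83, 184, 189] → cuts [57, 88, 189, 194]
  IvoVI (GCCGCAG, off=1): starts [8, 21, 44, 161, 203, 210, 219, 230] → cuts [9, 22, 45, 162, 204, 211, 220, 231]
  VbrV (CAGTAGA, off=7): starts [63, 89, 98, 105, 115, 129, 242] → cuts [70, 96, 105, 112, 122, 136, 249]

All cut coordinates (distinct, sorted): [2, 9, 15, 22, 30, 45, 57, 70, 74, 88, 96, 105, 112, 122, 123, 136, 145, 151, 162, 179, 189, 193, 194, 198, 204, 211, 220, 231, 249]

Fragments:
  2→9: 7 bp
  9→15: 6 bp
  15→22: 7 bp
  22→30: 8 bp
  30→45: 15 bp
  45→57: 12 bp
  57→70: 13 bp
  70→74: 4 bp
  74→88: 14 bp
  88→96: 8 bp
  96→105: 9 bp
  105→112: 7 bp
  112→122: 10 bp
  122→123: 1 bp
  123→136: 13 bp
  136→145: 9 bp
  145→151: 6 bp
  151→162: 11 bp
  162→179: 17 bp
  179→189: 10 bp
  189→193: 4 bp
  193→194: 1 bp
  194→198: 4 bp
  198→204: 6 bp
  204→211: 7 bp
  211→220: 9 bp
  220→231: 11 bp
  231→249: 18 bp
  249→2 (wrap): 257-249+2 = 10 bp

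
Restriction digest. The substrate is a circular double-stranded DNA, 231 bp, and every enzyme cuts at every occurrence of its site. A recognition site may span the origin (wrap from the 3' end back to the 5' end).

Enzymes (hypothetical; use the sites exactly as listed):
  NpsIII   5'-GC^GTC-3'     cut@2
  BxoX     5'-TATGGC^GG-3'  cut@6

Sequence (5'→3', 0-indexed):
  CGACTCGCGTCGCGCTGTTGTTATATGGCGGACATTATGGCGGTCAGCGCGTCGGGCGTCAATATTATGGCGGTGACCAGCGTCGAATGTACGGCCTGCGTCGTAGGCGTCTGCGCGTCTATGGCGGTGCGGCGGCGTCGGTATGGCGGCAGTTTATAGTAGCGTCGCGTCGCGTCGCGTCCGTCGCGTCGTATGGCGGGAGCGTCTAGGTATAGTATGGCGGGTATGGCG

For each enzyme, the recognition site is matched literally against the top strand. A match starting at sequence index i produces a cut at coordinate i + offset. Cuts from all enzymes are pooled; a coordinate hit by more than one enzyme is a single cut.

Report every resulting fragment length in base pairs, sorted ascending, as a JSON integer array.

Scan for sites:
  NpsIII (GCGTC, off=2): starts [6, 48, 55, 79, 97, 106, 114, 134, 161, 166, 171, 176, 185, 201] → cuts [8, 50, 57, 81, 99, 108, 116, 136, 163, 168, 173, 178, 187, 203]
  BxoX (TATGGCGG, off=6): starts [23, 35, 65, 119, 141, 191, 215] → cuts [29, 41, 71, 125, 147, 197, 221]

Pooled cuts: [8, 29, 41, 50, 57, 71, 81, 99, 108, 116, 125, 136, 147, 163, 168, 173, 178, 187, 197, 203, 221]

Fragment lengths:
  8→29: 21 bp
  29→41: 12 bp
  41→50: 9 bp
  50→57: 7 bp
  57→71: 14 bp
  71→81: 10 bp
  81→99: 18 bp
  99→108: 9 bp
  108→116: 8 bp
  116→125: 9 bp
  125→136: 11 bp
  136→147: 11 bp
  147→163: 16 bp
  163→168: 5 bp
  168→173: 5 bp
  173→178: 5 bp
  178→187: 9 bp
  187→197: 10 bp
  197→203: 6 bp
  203→221: 18 bp
  221→8 (wrap): 231-221+8 = 18 bp

[5,5,5,6,7,8,9,9,9,9,10,10,11,11,12,14,16,18,18,18,21]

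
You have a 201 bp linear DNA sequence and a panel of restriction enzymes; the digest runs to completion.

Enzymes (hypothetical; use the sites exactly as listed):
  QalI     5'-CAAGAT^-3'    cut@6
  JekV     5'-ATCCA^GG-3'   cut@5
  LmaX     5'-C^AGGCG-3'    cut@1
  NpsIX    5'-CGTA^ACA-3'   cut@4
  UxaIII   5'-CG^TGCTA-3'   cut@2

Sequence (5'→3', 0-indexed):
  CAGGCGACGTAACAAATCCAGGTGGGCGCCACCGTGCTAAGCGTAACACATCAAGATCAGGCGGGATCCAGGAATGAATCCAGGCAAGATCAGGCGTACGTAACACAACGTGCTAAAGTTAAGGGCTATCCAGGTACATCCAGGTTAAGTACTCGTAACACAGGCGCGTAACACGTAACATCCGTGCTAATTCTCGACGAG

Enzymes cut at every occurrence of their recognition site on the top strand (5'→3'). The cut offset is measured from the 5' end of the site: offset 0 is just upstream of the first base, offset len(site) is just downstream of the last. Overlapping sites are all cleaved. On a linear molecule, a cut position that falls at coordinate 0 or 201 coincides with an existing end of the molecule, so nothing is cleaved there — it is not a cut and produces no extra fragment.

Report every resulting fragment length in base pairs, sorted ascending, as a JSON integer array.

[1,1,1,4,7,7,8,8,9,9,10,10,11,11,12,12,12,14,15,17,22]

Per-enzyme occurrences:
  QalI (CAAGAT, off=6): starts [51, 84] → cuts [57, 90]
  JekV (ATCCAGG, off=5): starts [15, 65, 77, 127, 137] → cuts [20, 70, 82, 132, 142]
  LmaX (CAGGCG, off=1): starts [0, 57, 90, 160] → cuts [1, 58, 91, 161]
  NpsIX (CGTAACA, off=4): starts [7, 41, 98, 153, 166, 173] → cuts [11, 45, 102, 157, 170, 177]
  UxaIII (CGTGCTA, off=2): starts [32, 108, 182] → cuts [34, 110, 184]

Pooled cuts: [1, 11, 20, 34, 45, 57, 58, 70, 82, 90, 91, 102, 110, 132, 142, 157, 161, 170, 177, 184]

Fragments:
  [0,1): 1 bp
  [1,11): 10 bp
  [11,20): 9 bp
  [20,34): 14 bp
  [34,45): 11 bp
  [45,57): 12 bp
  [57,58): 1 bp
  [58,70): 12 bp
  [70,82): 12 bp
  [82,90): 8 bp
  [90,91): 1 bp
  [91,102): 11 bp
  [102,110): 8 bp
  [110,132): 22 bp
  [132,142): 10 bp
  [142,157): 15 bp
  [157,161): 4 bp
  [161,170): 9 bp
  [170,177): 7 bp
  [177,184): 7 bp
  [184,201): 17 bp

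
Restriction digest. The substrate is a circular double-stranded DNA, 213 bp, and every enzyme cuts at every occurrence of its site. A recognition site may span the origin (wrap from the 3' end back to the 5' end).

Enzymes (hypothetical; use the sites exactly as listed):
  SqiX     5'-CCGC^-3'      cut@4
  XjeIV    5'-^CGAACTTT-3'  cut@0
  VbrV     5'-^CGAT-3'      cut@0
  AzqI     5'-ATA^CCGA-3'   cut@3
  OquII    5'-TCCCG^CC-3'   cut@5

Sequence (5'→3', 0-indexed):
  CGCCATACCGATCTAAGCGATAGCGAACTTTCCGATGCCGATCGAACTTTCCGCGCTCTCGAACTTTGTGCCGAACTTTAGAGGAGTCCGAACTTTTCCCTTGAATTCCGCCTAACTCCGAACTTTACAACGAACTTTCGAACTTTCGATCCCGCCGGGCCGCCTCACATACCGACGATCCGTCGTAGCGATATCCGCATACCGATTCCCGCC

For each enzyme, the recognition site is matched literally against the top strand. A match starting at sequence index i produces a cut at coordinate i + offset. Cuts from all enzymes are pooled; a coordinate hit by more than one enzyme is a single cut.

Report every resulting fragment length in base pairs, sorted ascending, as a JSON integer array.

[1,1,1,1,3,4,4,4,4,5,6,6,7,8,8,8,8,8,9,9,9,10,12,12,12,13,17,23]

Scan for sites:
  SqiX (CCGC, off=4): starts [50, 107, 151, 159, 194, 208, 212] → cuts [3, 54, 111, 155, 163, 198, 212]
  XjeIV (CGAACTTT, off=0): starts [23, 42, 59, 71, 88, 118, 130, 138] → cuts [23, 42, 59, 71, 88, 118, 130, 138]
  VbrV (CGAT, off=0): starts [8, 17, 32, 38, 146, 175, 188, 202] → cuts [8, 17, 32, 38, 146, 175, 188, 202]
  AzqI (ATACCGA, off=3): starts [4, 168, 198] → cuts [7, 171, 201]
  OquII (TCCCGCC, off=5): starts [149, 206] → cuts [154, 211]

Pooled cuts: [3, 7, 8, 17, 23, 32, 38, 42, 54, 59, 71, 88, 111, 118, 130, 138, 146, 154, 155, 163, 171, 175, 188, 198, 201, 202, 211, 212]

Fragment lengths:
  3→7: 4 bp
  7→8: 1 bp
  8→17: 9 bp
  17→23: 6 bp
  23→32: 9 bp
  32→38: 6 bp
  38→42: 4 bp
  42→54: 12 bp
  54→59: 5 bp
  59→71: 12 bp
  71→88: 17 bp
  88→111: 23 bp
  111→118: 7 bp
  118→130: 12 bp
  130→138: 8 bp
  138→146: 8 bp
  146→154: 8 bp
  154→155: 1 bp
  155→163: 8 bp
  163→171: 8 bp
  171→175: 4 bp
  175→188: 13 bp
  188→198: 10 bp
  198→201: 3 bp
  201→202: 1 bp
  202→211: 9 bp
  211→212: 1 bp
  212→3 (wrap): 213-212+3 = 4 bp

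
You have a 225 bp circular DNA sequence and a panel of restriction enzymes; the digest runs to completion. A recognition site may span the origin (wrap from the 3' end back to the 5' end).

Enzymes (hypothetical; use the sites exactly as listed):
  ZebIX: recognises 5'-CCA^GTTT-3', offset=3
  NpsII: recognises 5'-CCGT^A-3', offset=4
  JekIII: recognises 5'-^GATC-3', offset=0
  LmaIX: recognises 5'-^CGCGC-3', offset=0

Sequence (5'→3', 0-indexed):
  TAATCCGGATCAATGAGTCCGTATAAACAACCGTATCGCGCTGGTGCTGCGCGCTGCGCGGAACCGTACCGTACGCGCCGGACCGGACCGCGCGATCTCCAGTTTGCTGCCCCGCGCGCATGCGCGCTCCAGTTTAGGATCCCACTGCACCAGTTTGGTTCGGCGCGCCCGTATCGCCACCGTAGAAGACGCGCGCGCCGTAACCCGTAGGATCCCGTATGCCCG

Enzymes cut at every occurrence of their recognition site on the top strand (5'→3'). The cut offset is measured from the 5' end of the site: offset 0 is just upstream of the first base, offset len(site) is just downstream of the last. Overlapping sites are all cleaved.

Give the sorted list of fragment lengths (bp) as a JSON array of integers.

[1,2,2,2,2,2,5,5,6,6,6,7,8,8,8,8,8,9,9,11,11,11,12,13,15,15,15,18]

Site scan:
  ZebIX CCAGTTT/3: at [98, 128, 149] ⇒ [101, 131, 152]
  NpsII CCGTA/4: at [18, 30, 63, 68, 168, 179, 197, 204, 214, 222] ⇒ [1, 22, 34, 67, 72, 172, 183, 201, 208, 218]
  JekIII GATC/0: at [7, 93, 137, 210] ⇒ [7, 93, 137, 210]
  LmaIX CGCGC/0: at [36, 49, 73, 88, 112, 114, 122, 163, 189, 191, 193] ⇒ [36, 49, 73, 88, 112, 114, 122, 163, 189, 191, 193]

All cut coordinates (distinct, sorted): [1, 7, 22, 34, 36, 49, 67, 72, 73, 88, 93, 101, 112, 114, 122, 131, 137, 152, 163, 172, 183, 189, 191, 193, 201, 208, 210, 218]

Fragments:
  1→7: 6 bp
  7→22: 15 bp
  22→34: 12 bp
  34→36: 2 bp
  36→49: 13 bp
  49→67: 18 bp
  67→72: 5 bp
  72→73: 1 bp
  73→88: 15 bp
  88→93: 5 bp
  93→101: 8 bp
  101→112: 11 bp
  112→114: 2 bp
  114→122: 8 bp
  122→131: 9 bp
  131→137: 6 bp
  137→152: 15 bp
  152→163: 11 bp
  163→172: 9 bp
  172→183: 11 bp
  183→189: 6 bp
  189→191: 2 bp
  191→193: 2 bp
  193→201: 8 bp
  201→208: 7 bp
  208→210: 2 bp
  210→218: 8 bp
  218→1 (wrap): 225-218+1 = 8 bp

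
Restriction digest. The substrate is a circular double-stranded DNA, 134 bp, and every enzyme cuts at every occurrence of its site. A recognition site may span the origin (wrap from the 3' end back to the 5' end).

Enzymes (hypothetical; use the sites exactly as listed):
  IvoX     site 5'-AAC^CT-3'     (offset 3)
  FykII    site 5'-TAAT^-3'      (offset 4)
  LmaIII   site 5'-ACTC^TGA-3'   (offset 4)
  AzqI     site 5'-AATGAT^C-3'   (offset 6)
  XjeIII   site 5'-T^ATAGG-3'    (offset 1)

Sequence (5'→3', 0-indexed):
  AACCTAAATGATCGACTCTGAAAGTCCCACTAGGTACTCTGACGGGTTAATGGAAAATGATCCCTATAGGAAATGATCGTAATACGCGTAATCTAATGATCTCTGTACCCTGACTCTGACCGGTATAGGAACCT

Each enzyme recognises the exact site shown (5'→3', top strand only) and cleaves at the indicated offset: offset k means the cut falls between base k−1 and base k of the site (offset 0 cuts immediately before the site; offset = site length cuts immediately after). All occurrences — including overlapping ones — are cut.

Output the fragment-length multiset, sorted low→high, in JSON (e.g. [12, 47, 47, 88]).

Scan for sites:
  IvoX AACCT/3: at [0, 129] ⇒ [3, 132]
  FykII TAAT/4: at [47, 79, 88, 93] ⇒ [51, 83, 92, 97]
  LmaIII ACTCTGA/4: at [14, 35, 112] ⇒ [18, 39, 116]
  AzqI AATGATC/6: at [6, 55, 71, 94] ⇒ [12, 61, 77, 100]
  XjeIII TATAGG/1: at [64, 123] ⇒ [65, 124]

All cut coordinates (distinct, sorted): [3, 12, 18, 39, 51, 61, 65, 77, 83, 92, 97, 100, 116, 124, 132]

Fragment lengths:
  3→12: 9 bp
  12→18: 6 bp
  18→39: 21 bp
  39→51: 12 bp
  51→61: 10 bp
  61→65: 4 bp
  65→77: 12 bp
  77→83: 6 bp
  83→92: 9 bp
  92→97: 5 bp
  97→100: 3 bp
  100→116: 16 bp
  116→124: 8 bp
  124→132: 8 bp
  132→3 (wrap): 134-132+3 = 5 bp

[3,4,5,5,6,6,8,8,9,9,10,12,12,16,21]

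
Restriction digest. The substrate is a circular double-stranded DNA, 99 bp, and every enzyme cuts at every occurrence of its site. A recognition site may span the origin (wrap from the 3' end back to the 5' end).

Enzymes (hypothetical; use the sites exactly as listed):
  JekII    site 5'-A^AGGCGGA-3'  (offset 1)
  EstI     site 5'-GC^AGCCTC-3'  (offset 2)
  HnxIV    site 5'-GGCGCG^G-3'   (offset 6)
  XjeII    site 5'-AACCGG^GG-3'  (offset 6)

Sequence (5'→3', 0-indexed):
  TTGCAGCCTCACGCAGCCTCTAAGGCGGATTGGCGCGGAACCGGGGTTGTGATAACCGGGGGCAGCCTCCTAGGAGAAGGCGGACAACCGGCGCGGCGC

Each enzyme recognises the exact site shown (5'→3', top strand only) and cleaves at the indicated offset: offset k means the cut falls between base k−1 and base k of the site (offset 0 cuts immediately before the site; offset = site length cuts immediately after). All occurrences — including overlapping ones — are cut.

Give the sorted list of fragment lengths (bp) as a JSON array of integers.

[4,7,8,8,10,14,15,15,18]

Scan for sites:
  JekII AAGGCGGA/1: at [21, 76] ⇒ [22, 77]
  EstI GCAGCCTC/2: at [2, 12, 61] ⇒ [4, 14, 63]
  HnxIV GGCGCGG/6: at [31, 89] ⇒ [37, 95]
  XjeII AACCGGGG/6: at [38, 53] ⇒ [44, 59]

All cut coordinates (distinct, sorted): [4, 14, 22, 37, 44, 59, 63, 77, 95]

Fragments:
  4→14: 10 bp
  14→22: 8 bp
  22→37: 15 bp
  37→44: 7 bp
  44→59: 15 bp
  59→63: 4 bp
  63→77: 14 bp
  77→95: 18 bp
  95→4 (wrap): 99-95+4 = 8 bp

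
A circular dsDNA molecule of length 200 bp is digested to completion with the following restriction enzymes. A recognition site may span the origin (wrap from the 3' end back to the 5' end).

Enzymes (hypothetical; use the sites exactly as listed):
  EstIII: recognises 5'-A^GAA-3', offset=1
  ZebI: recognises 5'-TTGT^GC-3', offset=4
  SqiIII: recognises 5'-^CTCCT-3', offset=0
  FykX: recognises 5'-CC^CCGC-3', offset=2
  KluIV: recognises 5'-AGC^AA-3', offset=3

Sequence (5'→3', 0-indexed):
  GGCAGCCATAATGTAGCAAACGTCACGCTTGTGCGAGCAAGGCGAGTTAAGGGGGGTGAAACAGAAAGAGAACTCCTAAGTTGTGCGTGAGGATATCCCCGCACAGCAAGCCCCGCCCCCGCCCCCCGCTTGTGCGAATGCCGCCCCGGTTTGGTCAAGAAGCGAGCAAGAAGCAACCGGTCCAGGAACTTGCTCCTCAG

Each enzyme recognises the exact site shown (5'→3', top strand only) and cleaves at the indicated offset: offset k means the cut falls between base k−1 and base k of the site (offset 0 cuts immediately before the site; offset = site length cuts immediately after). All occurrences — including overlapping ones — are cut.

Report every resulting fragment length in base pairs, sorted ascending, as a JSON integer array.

[2,3,5,5,6,6,6,7,8,9,9,12,14,15,18,25,25,25]

Scan for sites:
  EstIII (AGAA, off=1): starts [62, 68, 157, 168] → cuts [63, 69, 158, 169]
  ZebI (TTGTGC, off=4): starts [28, 80, 129] → cuts [32, 84, 133]
  SqiIII (CTCCT, off=0): starts [72, 192] → cuts [72, 192]
  FykX (CCCCGC, off=2): starts [96, 110, 116, 123] → cuts [98, 112, 118, 125]
  KluIV (AGCAA, off=3): starts [14, 35, 104, 164, 171] → cuts [17, 38, 107, 167, 174]

All cut coordinates (distinct, sorted): [17, 32, 38, 63, 69, 72, 84, 98, 107, 112, 118, 125, 133, 158, 167, 169, 174, 192]

Fragments:
  17→32: 15 bp
  32→38: 6 bp
  38→63: 25 bp
  63→69: 6 bp
  69→72: 3 bp
  72→84: 12 bp
  84→98: 14 bp
  98→107: 9 bp
  107→112: 5 bp
  112→118: 6 bp
  118→125: 7 bp
  125→133: 8 bp
  133→158: 25 bp
  158→167: 9 bp
  167→169: 2 bp
  169→174: 5 bp
  174→192: 18 bp
  192→17 (wrap): 200-192+17 = 25 bp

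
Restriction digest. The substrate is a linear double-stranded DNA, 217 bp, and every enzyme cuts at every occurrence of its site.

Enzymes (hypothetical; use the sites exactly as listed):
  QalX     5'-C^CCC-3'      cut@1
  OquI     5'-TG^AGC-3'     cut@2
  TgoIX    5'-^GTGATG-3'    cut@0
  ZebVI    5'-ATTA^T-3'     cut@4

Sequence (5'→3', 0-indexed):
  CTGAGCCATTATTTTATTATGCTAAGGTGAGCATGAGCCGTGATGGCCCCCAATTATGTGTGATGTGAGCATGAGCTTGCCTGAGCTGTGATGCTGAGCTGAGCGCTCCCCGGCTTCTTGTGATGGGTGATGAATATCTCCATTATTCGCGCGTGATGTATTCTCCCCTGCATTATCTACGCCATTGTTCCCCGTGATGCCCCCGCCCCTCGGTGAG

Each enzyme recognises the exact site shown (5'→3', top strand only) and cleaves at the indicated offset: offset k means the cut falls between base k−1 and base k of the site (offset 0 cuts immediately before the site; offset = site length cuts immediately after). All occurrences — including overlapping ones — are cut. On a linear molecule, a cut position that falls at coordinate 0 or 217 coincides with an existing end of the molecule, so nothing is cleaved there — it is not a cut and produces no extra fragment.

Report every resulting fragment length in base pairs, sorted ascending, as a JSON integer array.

Per-enzyme occurrences:
  QalX (CCCC, off=1): starts [46, 47, 107, 164, 189, 199, 200, 205] → cuts [47, 48, 108, 165, 190, 200, 201, 206]
  OquI (TGAGC, off=2): starts [1, 27, 33, 65, 71, 81, 94, 99] → cuts [3, 29, 35, 67, 73, 83, 96, 101]
  TgoIX (GTGATG, off=0): starts [39, 59, 87, 119, 126, 152, 193] → cuts [39, 59, 87, 119, 126, 152, 193]
  ZebVI (ATTAT, off=4): starts [7, 15, 52, 141, 171] → cuts [11, 19, 56, 145, 175]

All cut coordinates (distinct, sorted): [3, 11, 19, 29, 35, 39, 47, 48, 56, 59, 67, 73, 83, 87, 96, 101, 108, 119, 126, 145, 152, 165, 175, 190, 193, 200, 201, 206]

Fragment lengths:
  [0,3): 3 bp
  [3,11): 8 bp
  [11,19): 8 bp
  [19,29): 10 bp
  [29,35): 6 bp
  [35,39): 4 bp
  [39,47): 8 bp
  [47,48): 1 bp
  [48,56): 8 bp
  [56,59): 3 bp
  [59,67): 8 bp
  [67,73): 6 bp
  [73,83): 10 bp
  [83,87): 4 bp
  [87,96): 9 bp
  [96,101): 5 bp
  [101,108): 7 bp
  [108,119): 11 bp
  [119,126): 7 bp
  [126,145): 19 bp
  [145,152): 7 bp
  [152,165): 13 bp
  [165,175): 10 bp
  [175,190): 15 bp
  [190,193): 3 bp
  [193,200): 7 bp
  [200,201): 1 bp
  [201,206): 5 bp
  [206,217): 11 bp

[1,1,3,3,3,4,4,5,5,6,6,7,7,7,7,8,8,8,8,8,9,10,10,10,11,11,13,15,19]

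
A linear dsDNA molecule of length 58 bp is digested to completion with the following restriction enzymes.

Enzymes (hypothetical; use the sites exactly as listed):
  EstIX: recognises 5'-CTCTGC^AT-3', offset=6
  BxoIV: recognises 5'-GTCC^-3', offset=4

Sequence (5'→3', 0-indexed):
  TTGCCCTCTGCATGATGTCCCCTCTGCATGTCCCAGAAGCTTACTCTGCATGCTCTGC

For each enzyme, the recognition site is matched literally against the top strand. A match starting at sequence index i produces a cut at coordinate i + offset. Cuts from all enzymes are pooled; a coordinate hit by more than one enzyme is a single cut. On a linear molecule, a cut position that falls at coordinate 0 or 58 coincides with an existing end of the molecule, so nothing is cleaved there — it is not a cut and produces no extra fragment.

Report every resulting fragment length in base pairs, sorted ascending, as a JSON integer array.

[6,7,9,9,11,16]

Per-enzyme occurrences:
  EstIX (CTCTGCAT, off=6): starts [5, 21, 43] → cuts [11, 27, 49]
  BxoIV (GTCC, off=4): starts [16, 29] → cuts [20, 33]

All cut coordinates (distinct, sorted): [11, 20, 27, 33, 49]

Fragments:
  [0,11): 11 bp
  [11,20): 9 bp
  [20,27): 7 bp
  [27,33): 6 bp
  [33,49): 16 bp
  [49,58): 9 bp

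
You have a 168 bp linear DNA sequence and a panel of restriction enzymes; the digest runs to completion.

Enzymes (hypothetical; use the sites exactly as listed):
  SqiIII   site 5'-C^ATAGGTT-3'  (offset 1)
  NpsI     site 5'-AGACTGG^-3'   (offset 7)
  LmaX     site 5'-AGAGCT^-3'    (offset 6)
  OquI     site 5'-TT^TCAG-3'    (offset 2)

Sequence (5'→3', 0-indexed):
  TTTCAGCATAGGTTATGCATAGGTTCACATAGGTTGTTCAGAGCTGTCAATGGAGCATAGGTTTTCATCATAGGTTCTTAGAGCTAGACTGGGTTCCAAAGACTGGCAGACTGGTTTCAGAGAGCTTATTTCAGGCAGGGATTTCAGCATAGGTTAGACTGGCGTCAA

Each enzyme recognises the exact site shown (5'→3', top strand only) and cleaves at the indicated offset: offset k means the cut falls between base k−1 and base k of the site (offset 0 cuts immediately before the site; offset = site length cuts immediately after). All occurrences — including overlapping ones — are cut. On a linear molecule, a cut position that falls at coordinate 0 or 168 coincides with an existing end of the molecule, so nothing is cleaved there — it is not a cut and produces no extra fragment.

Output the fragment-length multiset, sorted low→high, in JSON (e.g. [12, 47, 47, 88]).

[2,2,4,5,5,6,7,8,10,10,11,11,13,13,14,14,16,17]

Scan for sites:
  SqiIII (CATAGGTT, off=1): starts [6, 17, 27, 55, 68, 147] → cuts [7, 18, 28, 56, 69, 148]
  NpsI (AGACTGG, off=7): starts [85, 99, 107, 155] → cuts [92, 106, 114, 162]
  LmaX (AGAGCT, off=6): starts [39, 79, 120] → cuts [45, 85, 126]
  OquI (TTTCAG, off=2): starts [0, 114, 128, 141] → cuts [2, 116, 130, 143]

All cut coordinates (distinct, sorted): [2, 7, 18, 28, 45, 56, 69, 85, 92, 106, 114, 116, 126, 130, 143, 148, 162]

Fragments:
  [0,2): 2 bp
  [2,7): 5 bp
  [7,18): 11 bp
  [18,28): 10 bp
  [28,45): 17 bp
  [45,56): 11 bp
  [56,69): 13 bp
  [69,85): 16 bp
  [85,92): 7 bp
  [92,106): 14 bp
  [106,114): 8 bp
  [114,116): 2 bp
  [116,126): 10 bp
  [126,130): 4 bp
  [130,143): 13 bp
  [143,148): 5 bp
  [148,162): 14 bp
  [162,168): 6 bp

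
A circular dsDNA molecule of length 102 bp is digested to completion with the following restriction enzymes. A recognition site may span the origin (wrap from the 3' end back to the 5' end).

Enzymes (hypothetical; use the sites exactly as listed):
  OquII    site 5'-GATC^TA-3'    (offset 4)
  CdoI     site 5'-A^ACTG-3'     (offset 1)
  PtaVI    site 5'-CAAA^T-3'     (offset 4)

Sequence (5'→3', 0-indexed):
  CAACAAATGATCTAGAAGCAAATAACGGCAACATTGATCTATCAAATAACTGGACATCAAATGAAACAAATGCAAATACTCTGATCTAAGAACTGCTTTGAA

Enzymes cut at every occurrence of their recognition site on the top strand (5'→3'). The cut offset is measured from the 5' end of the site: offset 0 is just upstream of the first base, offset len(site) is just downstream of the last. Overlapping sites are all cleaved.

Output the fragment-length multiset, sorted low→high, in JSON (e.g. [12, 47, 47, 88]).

[2,5,5,6,7,9,10,10,13,17,18]

Scan for sites:
  OquII (GATCTA, off=4): starts [8, 35, 82] → cuts [12, 39, 86]
  CdoI (AACTG, off=1): starts [47, 90] → cuts [48, 91]
  PtaVI (CAAAT, off=4): starts [3, 18, 42, 57, 66, 72] → cuts [7, 22, 46, 61, 70, 76]

All cut coordinates (distinct, sorted): [7, 12, 22, 39, 46, 48, 61, 70, 76, 86, 91]

Fragment lengths:
  7→12: 5 bp
  12→22: 10 bp
  22→39: 17 bp
  39→46: 7 bp
  46→48: 2 bp
  48→61: 13 bp
  61→70: 9 bp
  70→76: 6 bp
  76→86: 10 bp
  86→91: 5 bp
  91→7 (wrap): 102-91+7 = 18 bp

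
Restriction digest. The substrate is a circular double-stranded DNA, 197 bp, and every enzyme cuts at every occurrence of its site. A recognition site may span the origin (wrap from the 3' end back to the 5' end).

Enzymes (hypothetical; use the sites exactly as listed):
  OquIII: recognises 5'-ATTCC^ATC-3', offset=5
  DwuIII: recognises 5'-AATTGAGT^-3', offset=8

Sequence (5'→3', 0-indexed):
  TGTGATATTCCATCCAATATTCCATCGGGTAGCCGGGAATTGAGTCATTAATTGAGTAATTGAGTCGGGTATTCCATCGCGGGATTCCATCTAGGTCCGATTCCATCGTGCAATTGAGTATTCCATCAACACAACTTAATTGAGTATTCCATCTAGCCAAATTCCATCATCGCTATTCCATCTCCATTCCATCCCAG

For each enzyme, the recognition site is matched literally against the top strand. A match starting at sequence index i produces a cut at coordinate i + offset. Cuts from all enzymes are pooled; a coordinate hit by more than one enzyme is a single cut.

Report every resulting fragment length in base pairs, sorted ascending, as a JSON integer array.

Scan for sites:
  OquIII (ATTCCATC, off=5): starts [6, 18, 70, 83, 99, 119, 145, 160, 174, 185] → cuts [11, 23, 75, 88, 104, 124, 150, 165, 179, 190]
  DwuIII (AATTGAGT, off=8): starts [37, 49, 57, 111, 137] → cuts [45, 57, 65, 119, 145]

Pooled cuts: [11, 23, 45, 57, 65, 75, 88, 104, 119, 124, 145, 150, 165, 179, 190]

Fragments:
  11→23: 12 bp
  23→45: 22 bp
  45→57: 12 bp
  57→65: 8 bp
  65→75: 10 bp
  75→88: 13 bp
  88→104: 16 bp
  104→119: 15 bp
  119→124: 5 bp
  124→145: 21 bp
  145→150: 5 bp
  150→165: 15 bp
  165→179: 14 bp
  179→190: 11 bp
  190→11 (wrap): 197-190+11 = 18 bp

[5,5,8,10,11,12,12,13,14,15,15,16,18,21,22]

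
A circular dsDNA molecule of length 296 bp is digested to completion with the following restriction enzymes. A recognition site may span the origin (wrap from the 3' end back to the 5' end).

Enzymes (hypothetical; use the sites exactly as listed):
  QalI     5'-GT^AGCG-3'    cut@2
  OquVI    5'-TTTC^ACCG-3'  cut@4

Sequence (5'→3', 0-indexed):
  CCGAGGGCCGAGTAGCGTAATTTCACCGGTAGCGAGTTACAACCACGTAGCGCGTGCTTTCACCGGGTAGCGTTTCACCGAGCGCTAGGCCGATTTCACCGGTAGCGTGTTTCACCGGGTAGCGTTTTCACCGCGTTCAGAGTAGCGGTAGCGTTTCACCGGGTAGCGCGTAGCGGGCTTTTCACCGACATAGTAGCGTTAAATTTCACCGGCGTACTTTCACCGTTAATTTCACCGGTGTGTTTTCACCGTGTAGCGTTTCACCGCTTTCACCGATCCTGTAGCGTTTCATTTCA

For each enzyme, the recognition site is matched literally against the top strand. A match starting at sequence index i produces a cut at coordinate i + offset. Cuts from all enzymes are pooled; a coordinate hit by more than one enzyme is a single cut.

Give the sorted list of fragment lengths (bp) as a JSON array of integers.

[6,6,6,7,7,7,7,7,8,8,8,9,9,10,11,11,11,12,12,13,13,13,14,14,14,14,18,21]

Scan for sites:
  QalI (GTAGCG, off=2): starts [11, 28, 46, 66, 101, 118, 141, 147, 162, 169, 192, 252, 280] → cuts [13, 30, 48, 68, 103, 120, 143, 149, 164, 171, 194, 254, 282]
  OquVI (TTTCACCG, off=4): starts [20, 57, 72, 93, 109, 125, 153, 179, 203, 217, 229, 243, 258, 267, 291] → cuts [24, 61, 76, 97, 113, 129, 157, 183, 207, 221, 233, 247, 262, 271, 295]

All cut coordinates (distinct, sorted): [13, 24, 30, 48, 61, 68, 76, 97, 103, 113, 120, 129, 143, 149, 157, 164, 171, 183, 194, 207, 221, 233, 247, 254, 262, 271, 282, 295]

Fragments:
  13→24: 11 bp
  24→30: 6 bp
  30→48: 18 bp
  48→61: 13 bp
  61→68: 7 bp
  68→76: 8 bp
  76→97: 21 bp
  97→103: 6 bp
  103→113: 10 bp
  113→120: 7 bp
  120→129: 9 bp
  129→143: 14 bp
  143→149: 6 bp
  149→157: 8 bp
  157→164: 7 bp
  164→171: 7 bp
  171→183: 12 bp
  183→194: 11 bp
  194→207: 13 bp
  207→221: 14 bp
  221→233: 12 bp
  233→247: 14 bp
  247→254: 7 bp
  254→262: 8 bp
  262→271: 9 bp
  271→282: 11 bp
  282→295: 13 bp
  295→13 (wrap): 296-295+13 = 14 bp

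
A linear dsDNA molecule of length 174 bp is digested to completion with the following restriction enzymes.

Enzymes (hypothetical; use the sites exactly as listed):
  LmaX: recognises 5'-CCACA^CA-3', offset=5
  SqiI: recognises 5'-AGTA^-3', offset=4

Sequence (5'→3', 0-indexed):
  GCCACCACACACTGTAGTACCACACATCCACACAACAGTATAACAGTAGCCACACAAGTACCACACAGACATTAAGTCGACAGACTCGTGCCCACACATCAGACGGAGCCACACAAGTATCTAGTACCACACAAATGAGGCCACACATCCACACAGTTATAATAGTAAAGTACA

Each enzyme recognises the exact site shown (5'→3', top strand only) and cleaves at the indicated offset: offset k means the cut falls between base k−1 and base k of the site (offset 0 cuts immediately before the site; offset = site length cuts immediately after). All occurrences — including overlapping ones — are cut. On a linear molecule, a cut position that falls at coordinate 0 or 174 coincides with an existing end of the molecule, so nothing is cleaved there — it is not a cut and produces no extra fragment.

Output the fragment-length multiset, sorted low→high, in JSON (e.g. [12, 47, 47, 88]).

[2,5,5,5,5,6,6,6,7,8,8,8,8,9,10,14,14,17,31]

Per-enzyme occurrences:
  LmaX (CCACACA, off=5): starts [4, 19, 27, 49, 60, 91, 108, 126, 140, 148] → cuts [9, 24, 32, 54, 65, 96, 113, 131, 145, 153]
  SqiI (AGTA, off=4): starts [15, 36, 44, 56, 115, 122, 163, 168] → cuts [19, 40, 48, 60, 119, 126, 167, 172]

Pooled cuts: [9, 19, 24, 32, 40, 48, 54, 60, 65, 96, 113, 119, 126, 131, 145, 153, 167, 172]

Fragments:
  [0,9): 9 bp
  [9,19): 10 bp
  [19,24): 5 bp
  [24,32): 8 bp
  [32,40): 8 bp
  [40,48): 8 bp
  [48,54): 6 bp
  [54,60): 6 bp
  [60,65): 5 bp
  [65,96): 31 bp
  [96,113): 17 bp
  [113,119): 6 bp
  [119,126): 7 bp
  [126,131): 5 bp
  [131,145): 14 bp
  [145,153): 8 bp
  [153,167): 14 bp
  [167,172): 5 bp
  [172,174): 2 bp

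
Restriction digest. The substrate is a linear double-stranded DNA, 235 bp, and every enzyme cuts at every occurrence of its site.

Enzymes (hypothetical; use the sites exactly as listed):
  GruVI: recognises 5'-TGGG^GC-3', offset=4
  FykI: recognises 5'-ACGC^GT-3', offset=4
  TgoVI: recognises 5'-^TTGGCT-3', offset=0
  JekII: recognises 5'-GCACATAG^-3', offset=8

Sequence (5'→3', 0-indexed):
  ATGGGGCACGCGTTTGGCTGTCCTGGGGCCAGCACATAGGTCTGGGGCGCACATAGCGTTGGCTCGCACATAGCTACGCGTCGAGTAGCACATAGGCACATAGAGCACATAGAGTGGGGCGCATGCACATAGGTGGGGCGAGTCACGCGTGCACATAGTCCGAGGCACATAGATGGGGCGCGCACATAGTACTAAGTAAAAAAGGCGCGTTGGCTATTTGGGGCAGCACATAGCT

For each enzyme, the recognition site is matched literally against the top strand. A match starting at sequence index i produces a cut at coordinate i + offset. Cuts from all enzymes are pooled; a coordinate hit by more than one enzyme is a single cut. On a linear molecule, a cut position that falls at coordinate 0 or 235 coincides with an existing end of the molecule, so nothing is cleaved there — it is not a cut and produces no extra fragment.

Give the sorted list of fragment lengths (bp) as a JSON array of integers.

Per-enzyme occurrences:
  GruVI TGGGGC/4: at [1, 23, 42, 114, 133, 173, 218] ⇒ [5, 27, 46, 118, 137, 177, 222]
  FykI ACGCGT/4: at [7, 75, 144] ⇒ [11, 79, 148]
  TgoVI TTGGCT/0: at [13, 58, 209] ⇒ [13, 58, 209]
  JekII GCACATAG/8: at [31, 48, 65, 87, 95, 104, 124, 150, 164, 181, 225] ⇒ [39, 56, 73, 95, 103, 112, 132, 158, 172, 189, 233]

All cut coordinates (distinct, sorted): [5, 11, 13, 27, 39, 46, 56, 58, 73, 79, 95, 103, 112, 118, 132, 137, 148, 158, 172, 177, 189, 209, 222, 233]

Fragments:
  [0,5): 5 bp
  [5,11): 6 bp
  [11,13): 2 bp
  [13,27): 14 bp
  [27,39): 12 bp
  [39,46): 7 bp
  [46,56): 10 bp
  [56,58): 2 bp
  [58,73): 15 bp
  [73,79): 6 bp
  [79,95): 16 bp
  [95,103): 8 bp
  [103,112): 9 bp
  [112,118): 6 bp
  [118,132): 14 bp
  [132,137): 5 bp
  [137,148): 11 bp
  [148,158): 10 bp
  [158,172): 14 bp
  [172,177): 5 bp
  [177,189): 12 bp
  [189,209): 20 bp
  [209,222): 13 bp
  [222,233): 11 bp
  [233,235): 2 bp

[2,2,2,5,5,5,6,6,6,7,8,9,10,10,11,11,12,12,13,14,14,14,15,16,20]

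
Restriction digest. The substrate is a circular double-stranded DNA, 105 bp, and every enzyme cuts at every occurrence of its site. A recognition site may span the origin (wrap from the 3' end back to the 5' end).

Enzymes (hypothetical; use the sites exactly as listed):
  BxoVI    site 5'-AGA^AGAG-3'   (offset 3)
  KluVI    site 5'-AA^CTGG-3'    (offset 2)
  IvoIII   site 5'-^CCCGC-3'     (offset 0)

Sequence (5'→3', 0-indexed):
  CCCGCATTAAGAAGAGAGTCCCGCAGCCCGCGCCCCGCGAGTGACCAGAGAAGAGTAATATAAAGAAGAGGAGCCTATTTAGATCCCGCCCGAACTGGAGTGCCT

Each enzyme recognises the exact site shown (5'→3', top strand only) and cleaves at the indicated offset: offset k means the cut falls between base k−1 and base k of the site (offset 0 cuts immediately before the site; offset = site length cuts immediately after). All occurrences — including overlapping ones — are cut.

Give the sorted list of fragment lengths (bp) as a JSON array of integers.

[7,7,7,10,11,12,15,18,18]

Per-enzyme occurrences:
  BxoVI AGAAGAG/3: at [9, 48, 63] ⇒ [12, 51, 66]
  KluVI AACTGG/2: at [92] ⇒ [94]
  IvoIII CCCGC/0: at [0, 19, 26, 33, 84] ⇒ [0, 19, 26, 33, 84]

All cut coordinates (distinct, sorted): [0, 12, 19, 26, 33, 51, 66, 84, 94]

Fragment lengths:
  0→12: 12 bp
  12→19: 7 bp
  19→26: 7 bp
  26→33: 7 bp
  33→51: 18 bp
  51→66: 15 bp
  66→84: 18 bp
  84→94: 10 bp
  94→0 (wrap): 105-94+0 = 11 bp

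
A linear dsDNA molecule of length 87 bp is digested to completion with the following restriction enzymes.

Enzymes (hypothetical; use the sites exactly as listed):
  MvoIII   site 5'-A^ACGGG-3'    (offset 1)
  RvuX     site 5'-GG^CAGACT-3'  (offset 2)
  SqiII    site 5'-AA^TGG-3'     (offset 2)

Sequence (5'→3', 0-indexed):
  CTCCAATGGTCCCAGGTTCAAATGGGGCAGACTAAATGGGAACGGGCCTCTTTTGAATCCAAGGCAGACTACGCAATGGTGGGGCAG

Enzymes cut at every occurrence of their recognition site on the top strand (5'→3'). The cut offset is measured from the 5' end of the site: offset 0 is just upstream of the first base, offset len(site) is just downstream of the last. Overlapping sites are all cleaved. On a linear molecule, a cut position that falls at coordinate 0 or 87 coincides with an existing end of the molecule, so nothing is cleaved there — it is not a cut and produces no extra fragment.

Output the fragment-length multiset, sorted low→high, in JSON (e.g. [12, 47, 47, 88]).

Per-enzyme occurrences:
  MvoIII AACGGG/1: at [40] ⇒ [41]
  RvuX GGCAGACT/2: at [25, 62] ⇒ [27, 64]
  SqiII AATGG/2: at [4, 20, 34, 74] ⇒ [6, 22, 36, 76]

All cut coordinates (distinct, sorted): [6, 22, 27, 36, 41, 64, 76]

Fragments:
  [0,6): 6 bp
  [6,22): 16 bp
  [22,27): 5 bp
  [27,36): 9 bp
  [36,41): 5 bp
  [41,64): 23 bp
  [64,76): 12 bp
  [76,87): 11 bp

[5,5,6,9,11,12,16,23]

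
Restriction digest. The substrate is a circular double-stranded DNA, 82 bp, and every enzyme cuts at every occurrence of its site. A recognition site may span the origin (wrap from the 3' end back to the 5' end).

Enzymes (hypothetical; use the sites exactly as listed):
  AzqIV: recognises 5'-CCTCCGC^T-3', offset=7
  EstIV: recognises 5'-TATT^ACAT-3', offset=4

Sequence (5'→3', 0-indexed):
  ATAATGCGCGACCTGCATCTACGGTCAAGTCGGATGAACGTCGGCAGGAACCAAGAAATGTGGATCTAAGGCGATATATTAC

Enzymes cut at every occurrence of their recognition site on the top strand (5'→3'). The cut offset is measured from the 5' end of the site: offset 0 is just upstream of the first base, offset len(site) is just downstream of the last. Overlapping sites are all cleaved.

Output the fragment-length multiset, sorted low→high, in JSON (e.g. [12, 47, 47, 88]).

Scan for sites:
  AzqIV (CCTCCGCT, off=7): no sites
  EstIV TATTACAT/4: at [76] ⇒ [80]

Pooled cuts: [80]

Fragment lengths:
  80→80 (wrap): 82-80+80 = 82 bp

[82]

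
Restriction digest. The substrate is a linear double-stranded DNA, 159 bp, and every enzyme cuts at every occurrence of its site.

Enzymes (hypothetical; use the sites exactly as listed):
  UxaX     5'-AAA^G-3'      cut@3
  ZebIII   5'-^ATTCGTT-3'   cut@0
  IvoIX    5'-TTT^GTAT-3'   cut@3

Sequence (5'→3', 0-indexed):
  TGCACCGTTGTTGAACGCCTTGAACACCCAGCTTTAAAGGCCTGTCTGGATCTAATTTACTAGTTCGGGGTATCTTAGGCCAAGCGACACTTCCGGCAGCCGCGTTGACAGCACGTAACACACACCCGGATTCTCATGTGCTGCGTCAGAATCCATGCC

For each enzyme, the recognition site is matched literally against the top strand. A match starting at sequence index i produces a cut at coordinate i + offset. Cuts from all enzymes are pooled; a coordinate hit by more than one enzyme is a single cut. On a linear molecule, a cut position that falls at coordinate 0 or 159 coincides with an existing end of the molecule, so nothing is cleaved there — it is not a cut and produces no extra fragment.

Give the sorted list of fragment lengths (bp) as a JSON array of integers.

[38,121]

Scan for sites:
  UxaX AAAG/3: at [35] ⇒ [38]
  ZebIII (ATTCGTT, off=0): no sites
  IvoIX (TTTGTAT, off=3): no sites

All cut coordinates (distinct, sorted): [38]

Fragments:
  [0,38): 38 bp
  [38,159): 121 bp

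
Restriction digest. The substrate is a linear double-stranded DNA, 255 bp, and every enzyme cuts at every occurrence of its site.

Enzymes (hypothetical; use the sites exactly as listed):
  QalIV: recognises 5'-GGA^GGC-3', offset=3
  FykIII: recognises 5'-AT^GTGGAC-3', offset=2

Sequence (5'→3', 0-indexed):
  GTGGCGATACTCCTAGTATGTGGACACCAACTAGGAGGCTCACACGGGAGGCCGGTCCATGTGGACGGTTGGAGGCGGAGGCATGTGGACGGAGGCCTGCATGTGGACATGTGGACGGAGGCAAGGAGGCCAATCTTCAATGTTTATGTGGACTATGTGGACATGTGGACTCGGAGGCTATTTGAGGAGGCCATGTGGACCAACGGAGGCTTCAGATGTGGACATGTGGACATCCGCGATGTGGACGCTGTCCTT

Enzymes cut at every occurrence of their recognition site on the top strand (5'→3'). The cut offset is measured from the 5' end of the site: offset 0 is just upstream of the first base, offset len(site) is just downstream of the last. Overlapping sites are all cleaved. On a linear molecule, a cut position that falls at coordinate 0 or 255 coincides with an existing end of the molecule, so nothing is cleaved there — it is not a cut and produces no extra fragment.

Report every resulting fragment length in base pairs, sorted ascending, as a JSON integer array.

Scan for sites:
  QalIV (GGAGGC, off=3): starts [33, 46, 70, 76, 90, 116, 124, 172, 185, 204] → cuts [36, 49, 73, 79, 93, 119, 127, 175, 188, 207]
  FykIII (ATGTGGAC, off=2): starts [17, 58, 82, 100, 108, 145, 154, 162, 192, 215, 223, 238] → cuts [19, 60, 84, 102, 110, 147, 156, 164, 194, 217, 225, 240]

All cut coordinates (distinct, sorted): [19, 36, 49, 60, 73, 79, 84, 93, 102, 110, 119, 127, 147, 156, 164, 175, 188, 194, 207, 217, 225, 240]

Fragment lengths:
  [0,19): 19 bp
  [19,36): 17 bp
  [36,49): 13 bp
  [49,60): 11 bp
  [60,73): 13 bp
  [73,79): 6 bp
  [79,84): 5 bp
  [84,93): 9 bp
  [93,102): 9 bp
  [102,110): 8 bp
  [110,119): 9 bp
  [119,127): 8 bp
  [127,147): 20 bp
  [147,156): 9 bp
  [156,164): 8 bp
  [164,175): 11 bp
  [175,188): 13 bp
  [188,194): 6 bp
  [194,207): 13 bp
  [207,217): 10 bp
  [217,225): 8 bp
  [225,240): 15 bp
  [240,255): 15 bp

[5,6,6,8,8,8,8,9,9,9,9,10,11,11,13,13,13,13,15,15,17,19,20]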